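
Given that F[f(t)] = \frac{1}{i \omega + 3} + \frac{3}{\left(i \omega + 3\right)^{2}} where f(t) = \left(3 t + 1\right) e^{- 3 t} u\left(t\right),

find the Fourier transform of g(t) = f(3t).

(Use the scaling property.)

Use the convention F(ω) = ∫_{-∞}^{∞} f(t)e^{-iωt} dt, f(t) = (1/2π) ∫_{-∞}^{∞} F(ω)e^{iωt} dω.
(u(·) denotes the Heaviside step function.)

F[g](ω) = \frac{- i \omega - 18}{\omega^{2} - 18 i \omega - 81}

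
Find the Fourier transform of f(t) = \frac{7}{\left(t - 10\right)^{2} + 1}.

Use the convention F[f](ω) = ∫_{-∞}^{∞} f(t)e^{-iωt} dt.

F(ω) = 7 \pi e^{- 10 i \omega - \left|{\omega}\right|}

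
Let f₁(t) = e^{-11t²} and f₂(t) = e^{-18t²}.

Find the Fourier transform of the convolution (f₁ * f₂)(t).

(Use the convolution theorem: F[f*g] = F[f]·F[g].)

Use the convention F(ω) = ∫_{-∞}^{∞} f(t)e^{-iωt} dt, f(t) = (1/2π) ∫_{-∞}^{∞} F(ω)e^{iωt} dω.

F[f₁*f₂](ω) = \frac{\sqrt{22} \pi e^{- \frac{29 \omega^{2}}{792}}}{66}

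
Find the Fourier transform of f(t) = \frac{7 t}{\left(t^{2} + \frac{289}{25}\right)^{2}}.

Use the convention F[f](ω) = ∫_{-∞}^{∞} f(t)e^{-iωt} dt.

F(ω) = - \frac{35 i \pi \omega e^{- \frac{17 \left|{\omega}\right|}{5}}}{34}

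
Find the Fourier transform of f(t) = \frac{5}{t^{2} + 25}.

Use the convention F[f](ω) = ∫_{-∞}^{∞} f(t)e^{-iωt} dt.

F(ω) = \pi e^{- 5 \left|{\omega}\right|}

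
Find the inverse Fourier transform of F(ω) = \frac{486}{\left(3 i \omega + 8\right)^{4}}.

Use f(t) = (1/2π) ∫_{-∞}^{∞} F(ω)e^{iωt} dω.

f(t) = t^{3} e^{- \frac{8 t}{3}} u\left(t\right)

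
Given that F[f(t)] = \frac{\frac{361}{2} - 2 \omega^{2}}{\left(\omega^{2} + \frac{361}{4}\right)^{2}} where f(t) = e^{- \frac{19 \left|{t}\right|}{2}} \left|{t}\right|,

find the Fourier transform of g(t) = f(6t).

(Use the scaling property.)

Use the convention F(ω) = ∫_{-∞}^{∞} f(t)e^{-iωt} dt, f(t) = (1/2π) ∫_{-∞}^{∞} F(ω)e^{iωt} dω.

F[g](ω) = \frac{12 \left(3249 - \omega^{2}\right)}{\left(\omega^{2} + 3249\right)^{2}}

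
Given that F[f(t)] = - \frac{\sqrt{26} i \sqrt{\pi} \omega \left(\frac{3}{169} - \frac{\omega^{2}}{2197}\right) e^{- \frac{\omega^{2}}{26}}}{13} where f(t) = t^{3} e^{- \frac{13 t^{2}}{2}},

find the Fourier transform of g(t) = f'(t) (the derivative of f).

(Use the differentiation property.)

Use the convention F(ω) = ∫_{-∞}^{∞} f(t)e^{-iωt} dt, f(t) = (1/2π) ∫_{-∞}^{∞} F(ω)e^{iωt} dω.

F[g](ω) = \frac{\sqrt{26} \sqrt{\pi} \omega^{2} \left(39 - \omega^{2}\right) e^{- \frac{\omega^{2}}{26}}}{28561}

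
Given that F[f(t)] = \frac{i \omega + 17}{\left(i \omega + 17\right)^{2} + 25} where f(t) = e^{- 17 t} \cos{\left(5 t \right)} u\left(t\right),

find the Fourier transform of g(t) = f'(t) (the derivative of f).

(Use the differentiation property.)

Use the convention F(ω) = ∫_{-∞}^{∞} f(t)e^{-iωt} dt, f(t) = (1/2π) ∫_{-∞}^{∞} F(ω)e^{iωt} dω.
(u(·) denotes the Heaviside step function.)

F[g](ω) = \frac{i \omega \left(i \omega + 17\right)}{\left(i \omega + 17\right)^{2} + 25}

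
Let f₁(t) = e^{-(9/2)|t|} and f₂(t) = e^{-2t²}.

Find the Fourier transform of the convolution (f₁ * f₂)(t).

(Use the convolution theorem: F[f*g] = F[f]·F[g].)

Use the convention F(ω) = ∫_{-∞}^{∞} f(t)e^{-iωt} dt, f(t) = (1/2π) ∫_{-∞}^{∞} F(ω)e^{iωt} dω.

F[f₁*f₂](ω) = \frac{18 \sqrt{2} \sqrt{\pi} e^{- \frac{\omega^{2}}{8}}}{4 \omega^{2} + 81}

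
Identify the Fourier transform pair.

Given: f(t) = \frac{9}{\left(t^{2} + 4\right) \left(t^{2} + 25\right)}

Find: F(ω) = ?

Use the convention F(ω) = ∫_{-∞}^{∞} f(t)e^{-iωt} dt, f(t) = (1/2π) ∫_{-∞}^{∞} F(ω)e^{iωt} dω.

F(ω) = \frac{3 \pi \left(5 e^{3 \left|{\omega}\right|} - 2\right) e^{- 5 \left|{\omega}\right|}}{70}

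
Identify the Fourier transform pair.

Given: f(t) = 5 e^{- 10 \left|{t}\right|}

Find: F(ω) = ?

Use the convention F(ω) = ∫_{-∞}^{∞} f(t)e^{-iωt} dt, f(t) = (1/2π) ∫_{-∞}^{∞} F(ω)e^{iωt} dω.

F(ω) = \frac{100}{\omega^{2} + 100}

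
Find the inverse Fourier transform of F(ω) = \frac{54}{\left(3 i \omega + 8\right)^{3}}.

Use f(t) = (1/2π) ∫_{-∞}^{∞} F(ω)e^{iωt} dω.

f(t) = t^{2} e^{- \frac{8 t}{3}} u\left(t\right)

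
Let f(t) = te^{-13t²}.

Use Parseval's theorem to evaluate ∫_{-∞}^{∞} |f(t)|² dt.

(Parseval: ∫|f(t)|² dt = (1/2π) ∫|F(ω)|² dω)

∫|f(t)|² dt = \frac{\sqrt{26} \sqrt{\pi}}{1352}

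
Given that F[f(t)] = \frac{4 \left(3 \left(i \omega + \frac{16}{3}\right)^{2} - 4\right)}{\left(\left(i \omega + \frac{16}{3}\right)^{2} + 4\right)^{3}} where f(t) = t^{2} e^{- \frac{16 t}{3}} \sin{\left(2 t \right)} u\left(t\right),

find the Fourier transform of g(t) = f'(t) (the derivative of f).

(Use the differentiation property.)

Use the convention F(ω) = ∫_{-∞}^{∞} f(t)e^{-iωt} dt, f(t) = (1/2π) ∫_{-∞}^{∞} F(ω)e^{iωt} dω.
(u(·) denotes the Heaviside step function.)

F[g](ω) = \frac{972 i \omega \left(\left(3 i \omega + 16\right)^{2} - 12\right)}{\left(\left(3 i \omega + 16\right)^{2} + 36\right)^{3}}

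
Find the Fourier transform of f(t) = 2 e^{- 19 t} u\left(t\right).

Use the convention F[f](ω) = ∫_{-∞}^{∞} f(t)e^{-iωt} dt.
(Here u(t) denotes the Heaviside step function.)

F(ω) = \frac{2}{i \omega + 19}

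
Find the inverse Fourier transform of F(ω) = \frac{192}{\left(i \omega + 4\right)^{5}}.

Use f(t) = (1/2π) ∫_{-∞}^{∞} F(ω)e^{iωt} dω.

f(t) = 8 t^{4} e^{- 4 t} u\left(t\right)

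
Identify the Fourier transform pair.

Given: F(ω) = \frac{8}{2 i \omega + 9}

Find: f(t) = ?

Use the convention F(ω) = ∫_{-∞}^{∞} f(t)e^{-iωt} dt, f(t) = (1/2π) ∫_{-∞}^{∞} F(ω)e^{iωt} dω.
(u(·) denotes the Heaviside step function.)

f(t) = 4 e^{- \frac{9 t}{2}} u\left(t\right)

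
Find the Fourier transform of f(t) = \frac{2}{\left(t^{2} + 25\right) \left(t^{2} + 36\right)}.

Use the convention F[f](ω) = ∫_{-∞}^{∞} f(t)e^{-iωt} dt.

F(ω) = \frac{\pi \left(6 e^{\left|{\omega}\right|} - 5\right) e^{- 6 \left|{\omega}\right|}}{165}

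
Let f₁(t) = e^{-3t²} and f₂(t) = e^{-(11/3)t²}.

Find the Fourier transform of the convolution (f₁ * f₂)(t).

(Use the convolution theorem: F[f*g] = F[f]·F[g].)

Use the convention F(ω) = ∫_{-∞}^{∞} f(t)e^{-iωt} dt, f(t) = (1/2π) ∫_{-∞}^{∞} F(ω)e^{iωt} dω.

F[f₁*f₂](ω) = \frac{\sqrt{11} \pi e^{- \frac{5 \omega^{2}}{33}}}{11}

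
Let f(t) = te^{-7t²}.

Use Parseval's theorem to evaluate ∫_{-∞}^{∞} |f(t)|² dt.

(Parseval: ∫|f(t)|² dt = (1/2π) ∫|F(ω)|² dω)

∫|f(t)|² dt = \frac{\sqrt{14} \sqrt{\pi}}{392}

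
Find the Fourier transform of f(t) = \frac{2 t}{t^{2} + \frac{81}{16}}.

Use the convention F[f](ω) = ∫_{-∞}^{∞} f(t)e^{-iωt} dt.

F(ω) = - 2 i \pi e^{- \frac{9 \left|{\omega}\right|}{4}} \operatorname{sign}{\left(\omega \right)}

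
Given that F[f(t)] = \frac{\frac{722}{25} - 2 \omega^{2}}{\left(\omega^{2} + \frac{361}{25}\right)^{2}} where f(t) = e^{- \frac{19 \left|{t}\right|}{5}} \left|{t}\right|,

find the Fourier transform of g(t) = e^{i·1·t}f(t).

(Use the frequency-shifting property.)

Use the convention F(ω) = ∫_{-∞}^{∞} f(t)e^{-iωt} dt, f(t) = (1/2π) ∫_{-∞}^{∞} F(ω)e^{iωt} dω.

F[g](ω) = \frac{50 \left(361 - 25 \left(\omega - 1\right)^{2}\right)}{\left(25 \left(\omega - 1\right)^{2} + 361\right)^{2}}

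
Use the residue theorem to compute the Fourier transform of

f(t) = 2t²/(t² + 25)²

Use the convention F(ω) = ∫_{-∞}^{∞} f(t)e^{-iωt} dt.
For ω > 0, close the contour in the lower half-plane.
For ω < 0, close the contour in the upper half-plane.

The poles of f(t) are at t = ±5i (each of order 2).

Let g(z) = f(z)e^{-iωz}; for large |z| the factor e^{-iωz} decays in the lower half-plane when ω > 0 and in the upper half-plane when ω < 0.

Case ω > 0 (lower half-plane, clockwise contour ⇒ F(ω) = -2πi·ΣRes):
  Res_{z = - 5 i} g(z) = \frac{i \left(1 - 5 \omega\right) e^{- 5 \omega}}{10} (pole of order 2)
  F(ω) = -2πi·ΣRes = \frac{\pi \left(1 - 5 \omega\right) e^{- 5 \omega}}{5}

Case ω < 0 (upper half-plane, counterclockwise contour ⇒ F(ω) = +2πi·ΣRes):
  Res_{z = 5 i} g(z) = \frac{i \left(- 5 \omega - 1\right) e^{5 \omega}}{10} (pole of order 2)
  F(ω) = 2πi·ΣRes = \frac{\pi \left(5 \omega + 1\right) e^{5 \omega}}{5}

Both cases combine into a single formula in |ω|:

F(ω) = \frac{\pi \left(1 - 5 \left|{\omega}\right|\right) e^{- 5 \left|{\omega}\right|}}{5}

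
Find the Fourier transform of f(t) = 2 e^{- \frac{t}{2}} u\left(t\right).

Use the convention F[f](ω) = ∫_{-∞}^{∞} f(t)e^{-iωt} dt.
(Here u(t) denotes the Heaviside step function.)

F(ω) = \frac{4}{2 i \omega + 1}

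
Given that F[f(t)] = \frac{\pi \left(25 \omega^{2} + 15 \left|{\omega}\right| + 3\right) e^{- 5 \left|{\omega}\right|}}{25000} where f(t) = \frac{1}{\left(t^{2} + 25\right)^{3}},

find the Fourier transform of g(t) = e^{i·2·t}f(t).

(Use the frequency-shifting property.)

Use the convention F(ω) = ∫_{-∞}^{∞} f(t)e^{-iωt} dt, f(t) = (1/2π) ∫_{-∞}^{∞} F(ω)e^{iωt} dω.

F[g](ω) = \frac{\pi \left(25 \left(\omega - 2\right)^{2} + 15 \left|{\omega - 2}\right| + 3\right) e^{- 5 \left|{\omega - 2}\right|}}{25000}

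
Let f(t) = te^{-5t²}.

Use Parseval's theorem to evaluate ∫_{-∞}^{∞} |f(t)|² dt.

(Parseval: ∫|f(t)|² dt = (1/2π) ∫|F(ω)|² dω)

∫|f(t)|² dt = \frac{\sqrt{10} \sqrt{\pi}}{200}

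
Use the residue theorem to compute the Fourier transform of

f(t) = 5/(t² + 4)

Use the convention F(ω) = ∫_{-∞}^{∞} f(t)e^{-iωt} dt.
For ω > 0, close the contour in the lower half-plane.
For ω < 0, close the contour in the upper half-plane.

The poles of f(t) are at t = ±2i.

Let g(z) = f(z)e^{-iωz}; for large |z| the factor e^{-iωz} decays in the lower half-plane when ω > 0 and in the upper half-plane when ω < 0.

Case ω > 0 (lower half-plane, clockwise contour ⇒ F(ω) = -2πi·ΣRes):
  Res_{z = - 2 i} g(z) = \frac{5 i e^{- 2 \omega}}{4}
  F(ω) = -2πi·ΣRes = \frac{5 \pi e^{- 2 \omega}}{2}

Case ω < 0 (upper half-plane, counterclockwise contour ⇒ F(ω) = +2πi·ΣRes):
  Res_{z = 2 i} g(z) = - \frac{5 i e^{2 \omega}}{4}
  F(ω) = 2πi·ΣRes = \frac{5 \pi e^{2 \omega}}{2}

Both cases combine into a single formula in |ω|:

F(ω) = \frac{5 \pi e^{- 2 \left|{\omega}\right|}}{2}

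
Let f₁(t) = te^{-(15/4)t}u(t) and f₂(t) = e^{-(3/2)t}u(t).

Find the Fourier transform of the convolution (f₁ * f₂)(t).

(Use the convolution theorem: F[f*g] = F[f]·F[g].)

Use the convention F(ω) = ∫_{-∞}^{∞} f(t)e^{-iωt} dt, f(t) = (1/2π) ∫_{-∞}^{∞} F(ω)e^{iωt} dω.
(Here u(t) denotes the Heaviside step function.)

F[f₁*f₂](ω) = \frac{32}{\left(2 i \omega + 3\right) \left(4 i \omega + 15\right)^{2}}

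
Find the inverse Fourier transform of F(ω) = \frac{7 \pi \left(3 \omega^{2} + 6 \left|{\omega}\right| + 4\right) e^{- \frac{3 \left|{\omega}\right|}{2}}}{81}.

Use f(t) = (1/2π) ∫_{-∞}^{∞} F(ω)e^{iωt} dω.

f(t) = \frac{7}{\left(t^{2} + \frac{9}{4}\right)^{3}}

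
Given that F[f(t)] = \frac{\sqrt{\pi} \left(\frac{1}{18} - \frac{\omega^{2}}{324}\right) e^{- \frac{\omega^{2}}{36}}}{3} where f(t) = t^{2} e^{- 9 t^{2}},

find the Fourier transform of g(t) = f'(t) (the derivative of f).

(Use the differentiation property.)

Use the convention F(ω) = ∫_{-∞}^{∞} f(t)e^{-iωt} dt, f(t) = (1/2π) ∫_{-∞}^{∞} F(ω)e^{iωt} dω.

F[g](ω) = \frac{i \sqrt{\pi} \omega \left(18 - \omega^{2}\right) e^{- \frac{\omega^{2}}{36}}}{972}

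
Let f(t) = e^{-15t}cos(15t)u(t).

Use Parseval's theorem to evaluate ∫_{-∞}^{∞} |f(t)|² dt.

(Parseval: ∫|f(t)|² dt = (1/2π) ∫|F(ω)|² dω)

∫|f(t)|² dt = \frac{1}{40}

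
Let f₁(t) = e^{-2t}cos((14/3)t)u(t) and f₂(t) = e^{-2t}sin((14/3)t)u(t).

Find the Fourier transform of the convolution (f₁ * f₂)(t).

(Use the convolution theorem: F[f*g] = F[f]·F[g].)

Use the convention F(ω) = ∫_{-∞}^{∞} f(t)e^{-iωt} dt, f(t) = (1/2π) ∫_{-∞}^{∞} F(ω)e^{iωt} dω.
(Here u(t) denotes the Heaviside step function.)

F[f₁*f₂](ω) = \frac{378 \left(i \omega + 2\right)}{\left(9 \left(i \omega + 2\right)^{2} + 196\right)^{2}}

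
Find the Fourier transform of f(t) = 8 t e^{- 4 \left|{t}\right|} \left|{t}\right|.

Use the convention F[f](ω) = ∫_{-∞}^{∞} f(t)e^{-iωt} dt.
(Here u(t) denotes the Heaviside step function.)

F(ω) = \frac{32 i \omega \left(\omega^{2} - 48\right)}{\left(\omega^{2} + 16\right)^{3}}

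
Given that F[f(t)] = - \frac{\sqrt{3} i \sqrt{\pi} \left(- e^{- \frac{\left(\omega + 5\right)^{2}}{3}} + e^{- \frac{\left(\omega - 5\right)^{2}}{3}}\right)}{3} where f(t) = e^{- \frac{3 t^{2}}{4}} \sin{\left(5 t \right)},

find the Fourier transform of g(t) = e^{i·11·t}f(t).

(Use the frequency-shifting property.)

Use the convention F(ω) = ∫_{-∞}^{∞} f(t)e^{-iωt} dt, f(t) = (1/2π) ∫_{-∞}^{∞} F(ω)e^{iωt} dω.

F[g](ω) = \frac{\sqrt{3} i \sqrt{\pi} \left(e^{4 \omega + \frac{256}{3}} - e^{\frac{32 \omega}{3} + 12}\right) e^{- \frac{\omega^{2}}{3} - \frac{292}{3}}}{3}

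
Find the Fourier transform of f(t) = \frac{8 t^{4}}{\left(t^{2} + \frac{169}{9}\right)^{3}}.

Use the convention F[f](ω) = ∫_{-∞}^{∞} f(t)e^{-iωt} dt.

F(ω) = \frac{\pi \left(169 \omega^{2} - 195 \left|{\omega}\right| + 27\right) e^{- \frac{13 \left|{\omega}\right|}{3}}}{39}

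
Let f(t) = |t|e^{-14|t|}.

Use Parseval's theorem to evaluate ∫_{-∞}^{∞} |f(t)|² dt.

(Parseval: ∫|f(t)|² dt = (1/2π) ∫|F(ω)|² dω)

∫|f(t)|² dt = \frac{1}{5488}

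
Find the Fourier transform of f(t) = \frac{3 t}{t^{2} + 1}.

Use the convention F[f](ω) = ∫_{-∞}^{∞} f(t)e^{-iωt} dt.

F(ω) = - 3 i \pi e^{- \left|{\omega}\right|} \operatorname{sign}{\left(\omega \right)}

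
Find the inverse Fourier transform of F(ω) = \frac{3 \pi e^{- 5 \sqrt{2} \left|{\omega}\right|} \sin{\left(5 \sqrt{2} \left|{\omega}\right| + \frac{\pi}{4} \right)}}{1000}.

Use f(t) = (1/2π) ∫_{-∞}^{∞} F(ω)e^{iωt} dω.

f(t) = \frac{3}{t^{4} + 10000}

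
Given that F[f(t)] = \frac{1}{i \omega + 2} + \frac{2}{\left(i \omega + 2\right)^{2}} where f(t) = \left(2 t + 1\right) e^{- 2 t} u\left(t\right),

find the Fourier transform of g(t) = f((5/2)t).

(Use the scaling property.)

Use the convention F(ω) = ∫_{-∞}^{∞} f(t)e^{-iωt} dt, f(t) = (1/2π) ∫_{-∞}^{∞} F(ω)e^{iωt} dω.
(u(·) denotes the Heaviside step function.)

F[g](ω) = \frac{- i \omega - 10}{\omega^{2} - 10 i \omega - 25}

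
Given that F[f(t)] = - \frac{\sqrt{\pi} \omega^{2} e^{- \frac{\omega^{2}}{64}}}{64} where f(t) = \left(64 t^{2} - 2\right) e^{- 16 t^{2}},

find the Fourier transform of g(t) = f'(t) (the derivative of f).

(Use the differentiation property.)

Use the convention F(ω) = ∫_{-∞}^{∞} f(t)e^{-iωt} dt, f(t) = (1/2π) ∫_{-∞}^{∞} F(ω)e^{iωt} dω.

F[g](ω) = - \frac{i \sqrt{\pi} \omega^{3} e^{- \frac{\omega^{2}}{64}}}{64}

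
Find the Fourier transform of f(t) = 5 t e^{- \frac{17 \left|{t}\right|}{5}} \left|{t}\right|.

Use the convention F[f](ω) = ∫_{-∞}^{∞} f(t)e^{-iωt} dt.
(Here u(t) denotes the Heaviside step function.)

F(ω) = \frac{12500 i \omega \left(25 \omega^{2} - 867\right)}{\left(25 \omega^{2} + 289\right)^{3}}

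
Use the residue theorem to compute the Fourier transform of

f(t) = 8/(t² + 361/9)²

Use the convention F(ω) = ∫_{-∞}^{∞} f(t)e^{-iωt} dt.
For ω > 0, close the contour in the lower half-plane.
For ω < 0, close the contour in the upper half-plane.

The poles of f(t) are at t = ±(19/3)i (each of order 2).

Let g(z) = f(z)e^{-iωz}; for large |z| the factor e^{-iωz} decays in the lower half-plane when ω > 0 and in the upper half-plane when ω < 0.

Case ω > 0 (lower half-plane, clockwise contour ⇒ F(ω) = -2πi·ΣRes):
  Res_{z = - \frac{19 i}{3}} g(z) = \frac{18 i \left(19 \omega + 3\right) e^{- \frac{19 \omega}{3}}}{6859} (pole of order 2)
  F(ω) = -2πi·ΣRes = \frac{36 \pi \left(19 \omega + 3\right) e^{- \frac{19 \omega}{3}}}{6859}

Case ω < 0 (upper half-plane, counterclockwise contour ⇒ F(ω) = +2πi·ΣRes):
  Res_{z = \frac{19 i}{3}} g(z) = \frac{18 i \left(19 \omega - 3\right) e^{\frac{19 \omega}{3}}}{6859} (pole of order 2)
  F(ω) = 2πi·ΣRes = \frac{36 \pi \left(3 - 19 \omega\right) e^{\frac{19 \omega}{3}}}{6859}

Both cases combine into a single formula in |ω|:

F(ω) = \frac{36 \pi \left(19 \left|{\omega}\right| + 3\right) e^{- \frac{19 \left|{\omega}\right|}{3}}}{6859}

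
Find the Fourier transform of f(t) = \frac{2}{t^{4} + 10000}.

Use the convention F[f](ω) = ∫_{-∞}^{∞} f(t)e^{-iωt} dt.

F(ω) = \frac{\pi e^{- 5 \sqrt{2} \left|{\omega}\right|} \sin{\left(5 \sqrt{2} \left|{\omega}\right| + \frac{\pi}{4} \right)}}{500}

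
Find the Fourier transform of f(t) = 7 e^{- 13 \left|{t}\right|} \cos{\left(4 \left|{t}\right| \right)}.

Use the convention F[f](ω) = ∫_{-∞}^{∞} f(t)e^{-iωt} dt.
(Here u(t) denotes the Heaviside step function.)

F(ω) = \frac{182 \left(\omega^{2} + 185\right)}{\omega^{4} + 306 \omega^{2} + 34225}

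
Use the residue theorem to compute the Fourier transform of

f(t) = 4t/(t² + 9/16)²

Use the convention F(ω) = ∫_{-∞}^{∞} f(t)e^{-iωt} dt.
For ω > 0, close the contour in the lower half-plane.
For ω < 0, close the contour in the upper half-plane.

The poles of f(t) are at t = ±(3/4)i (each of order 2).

Let g(z) = f(z)e^{-iωz}; for large |z| the factor e^{-iωz} decays in the lower half-plane when ω > 0 and in the upper half-plane when ω < 0.

Case ω > 0 (lower half-plane, clockwise contour ⇒ F(ω) = -2πi·ΣRes):
  Res_{z = - \frac{3 i}{4}} g(z) = \frac{4 \omega e^{- \frac{3 \omega}{4}}}{3} (pole of order 2)
  F(ω) = -2πi·ΣRes = - \frac{8 i \pi \omega e^{- \frac{3 \omega}{4}}}{3}

Case ω < 0 (upper half-plane, counterclockwise contour ⇒ F(ω) = +2πi·ΣRes):
  Res_{z = \frac{3 i}{4}} g(z) = - \frac{4 \omega e^{\frac{3 \omega}{4}}}{3} (pole of order 2)
  F(ω) = 2πi·ΣRes = - \frac{8 i \pi \omega e^{\frac{3 \omega}{4}}}{3}

Both cases combine into a single formula in |ω|:

F(ω) = - \frac{8 i \pi \omega e^{- \frac{3 \left|{\omega}\right|}{4}}}{3}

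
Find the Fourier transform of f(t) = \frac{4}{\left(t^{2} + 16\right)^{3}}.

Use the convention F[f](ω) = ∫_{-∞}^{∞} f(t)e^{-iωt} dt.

F(ω) = \frac{\pi \left(16 \omega^{2} + 12 \left|{\omega}\right| + 3\right) e^{- 4 \left|{\omega}\right|}}{2048}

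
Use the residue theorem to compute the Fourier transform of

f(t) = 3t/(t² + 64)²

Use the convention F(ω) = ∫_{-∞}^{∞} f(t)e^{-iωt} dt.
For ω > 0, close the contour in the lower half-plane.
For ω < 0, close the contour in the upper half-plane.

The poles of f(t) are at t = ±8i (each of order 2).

Let g(z) = f(z)e^{-iωz}; for large |z| the factor e^{-iωz} decays in the lower half-plane when ω > 0 and in the upper half-plane when ω < 0.

Case ω > 0 (lower half-plane, clockwise contour ⇒ F(ω) = -2πi·ΣRes):
  Res_{z = - 8 i} g(z) = \frac{3 \omega e^{- 8 \omega}}{32} (pole of order 2)
  F(ω) = -2πi·ΣRes = - \frac{3 i \pi \omega e^{- 8 \omega}}{16}

Case ω < 0 (upper half-plane, counterclockwise contour ⇒ F(ω) = +2πi·ΣRes):
  Res_{z = 8 i} g(z) = - \frac{3 \omega e^{8 \omega}}{32} (pole of order 2)
  F(ω) = 2πi·ΣRes = - \frac{3 i \pi \omega e^{8 \omega}}{16}

Both cases combine into a single formula in |ω|:

F(ω) = - \frac{3 i \pi \omega e^{- 8 \left|{\omega}\right|}}{16}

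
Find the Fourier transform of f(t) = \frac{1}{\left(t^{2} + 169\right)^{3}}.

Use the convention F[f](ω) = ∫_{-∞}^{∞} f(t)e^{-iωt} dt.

F(ω) = \frac{\pi \left(169 \omega^{2} + 39 \left|{\omega}\right| + 3\right) e^{- 13 \left|{\omega}\right|}}{2970344}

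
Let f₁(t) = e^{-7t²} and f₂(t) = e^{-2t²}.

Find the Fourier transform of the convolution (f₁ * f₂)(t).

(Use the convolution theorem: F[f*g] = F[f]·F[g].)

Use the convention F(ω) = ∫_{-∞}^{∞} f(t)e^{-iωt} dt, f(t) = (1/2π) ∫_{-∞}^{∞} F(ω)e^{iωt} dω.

F[f₁*f₂](ω) = \frac{\sqrt{14} \pi e^{- \frac{9 \omega^{2}}{56}}}{14}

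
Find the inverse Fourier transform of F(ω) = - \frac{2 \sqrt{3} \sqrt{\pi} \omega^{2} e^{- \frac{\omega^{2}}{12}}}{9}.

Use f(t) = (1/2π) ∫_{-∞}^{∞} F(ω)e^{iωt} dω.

f(t) = 2 \left(12 t^{2} - 2\right) e^{- 3 t^{2}}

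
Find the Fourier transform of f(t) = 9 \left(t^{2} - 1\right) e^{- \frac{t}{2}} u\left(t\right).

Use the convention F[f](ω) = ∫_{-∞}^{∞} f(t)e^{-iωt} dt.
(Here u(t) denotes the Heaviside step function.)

F(ω) = \frac{18 \left(16 i \omega - \left(2 i \omega + 1\right)^{3} + 8\right)}{\left(2 i \omega + 1\right)^{4}}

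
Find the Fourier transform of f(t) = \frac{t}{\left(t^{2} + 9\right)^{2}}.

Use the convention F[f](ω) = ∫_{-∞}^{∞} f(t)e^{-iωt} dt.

F(ω) = - \frac{i \pi \omega e^{- 3 \left|{\omega}\right|}}{6}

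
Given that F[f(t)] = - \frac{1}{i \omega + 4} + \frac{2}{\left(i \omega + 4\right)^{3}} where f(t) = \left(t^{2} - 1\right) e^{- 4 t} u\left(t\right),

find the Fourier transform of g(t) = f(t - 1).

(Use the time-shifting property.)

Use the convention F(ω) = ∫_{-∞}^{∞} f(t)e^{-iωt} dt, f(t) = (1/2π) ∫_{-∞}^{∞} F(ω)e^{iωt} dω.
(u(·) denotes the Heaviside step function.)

F[g](ω) = \frac{\left(2 i \omega - \left(i \omega + 4\right)^{3} + 8\right) e^{- i \omega}}{\left(i \omega + 4\right)^{4}}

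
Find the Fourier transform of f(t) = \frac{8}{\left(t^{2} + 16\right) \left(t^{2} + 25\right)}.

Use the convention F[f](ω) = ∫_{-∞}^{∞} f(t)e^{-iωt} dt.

F(ω) = \frac{2 \pi \left(5 e^{\left|{\omega}\right|} - 4\right) e^{- 5 \left|{\omega}\right|}}{45}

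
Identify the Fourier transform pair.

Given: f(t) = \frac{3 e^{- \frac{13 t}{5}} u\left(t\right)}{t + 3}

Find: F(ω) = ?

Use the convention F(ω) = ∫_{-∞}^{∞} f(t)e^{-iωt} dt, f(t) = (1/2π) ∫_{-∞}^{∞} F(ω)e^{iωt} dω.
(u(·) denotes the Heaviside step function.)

F(ω) = 3 e^{3 i \omega + \frac{39}{5}} \operatorname{E}_{1}\left(3 i \omega + \frac{39}{5}\right)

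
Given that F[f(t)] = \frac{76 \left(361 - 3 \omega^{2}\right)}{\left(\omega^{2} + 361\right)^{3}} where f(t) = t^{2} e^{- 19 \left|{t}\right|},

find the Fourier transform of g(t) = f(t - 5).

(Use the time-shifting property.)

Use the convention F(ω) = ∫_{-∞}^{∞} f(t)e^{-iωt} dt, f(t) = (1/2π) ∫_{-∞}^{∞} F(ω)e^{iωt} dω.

F[g](ω) = \frac{76 \left(361 - 3 \omega^{2}\right) e^{- 5 i \omega}}{\left(\omega^{2} + 361\right)^{3}}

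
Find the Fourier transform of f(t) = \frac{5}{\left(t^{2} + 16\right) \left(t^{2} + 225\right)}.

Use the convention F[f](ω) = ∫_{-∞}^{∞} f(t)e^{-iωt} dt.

F(ω) = \frac{\pi \left(15 e^{11 \left|{\omega}\right|} - 4\right) e^{- 15 \left|{\omega}\right|}}{2508}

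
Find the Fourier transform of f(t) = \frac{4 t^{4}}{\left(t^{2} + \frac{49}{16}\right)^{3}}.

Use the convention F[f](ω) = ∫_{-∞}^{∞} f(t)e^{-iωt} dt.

F(ω) = \frac{\pi \left(49 \omega^{2} - 140 \left|{\omega}\right| + 48\right) e^{- \frac{7 \left|{\omega}\right|}{4}}}{56}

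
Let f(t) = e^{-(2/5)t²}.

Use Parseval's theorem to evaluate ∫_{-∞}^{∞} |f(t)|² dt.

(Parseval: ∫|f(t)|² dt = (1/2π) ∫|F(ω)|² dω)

∫|f(t)|² dt = \frac{\sqrt{5} \sqrt{\pi}}{2}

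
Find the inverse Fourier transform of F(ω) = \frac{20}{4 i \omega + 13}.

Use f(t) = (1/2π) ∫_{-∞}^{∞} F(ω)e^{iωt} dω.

f(t) = 5 e^{- \frac{13 t}{4}} u\left(t\right)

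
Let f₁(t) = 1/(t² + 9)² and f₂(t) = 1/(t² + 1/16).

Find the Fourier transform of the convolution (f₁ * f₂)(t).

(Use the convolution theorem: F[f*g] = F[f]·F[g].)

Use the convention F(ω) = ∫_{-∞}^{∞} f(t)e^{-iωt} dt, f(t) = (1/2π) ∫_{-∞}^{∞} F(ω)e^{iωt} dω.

F[f₁*f₂](ω) = \frac{2 \pi^{2} \left(3 \left|{\omega}\right| + 1\right) e^{- \frac{13 \left|{\omega}\right|}{4}}}{27}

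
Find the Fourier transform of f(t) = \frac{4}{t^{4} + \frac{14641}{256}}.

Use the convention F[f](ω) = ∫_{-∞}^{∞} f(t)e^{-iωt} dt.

F(ω) = \frac{256 \pi e^{- \frac{11 \sqrt{2} \left|{\omega}\right|}{8}} \sin{\left(\frac{11 \sqrt{2} \left|{\omega}\right|}{8} + \frac{\pi}{4} \right)}}{1331}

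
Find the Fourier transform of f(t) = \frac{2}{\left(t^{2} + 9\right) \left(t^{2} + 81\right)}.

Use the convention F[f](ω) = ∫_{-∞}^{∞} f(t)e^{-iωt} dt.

F(ω) = \frac{\pi \left(3 e^{6 \left|{\omega}\right|} - 1\right) e^{- 9 \left|{\omega}\right|}}{324}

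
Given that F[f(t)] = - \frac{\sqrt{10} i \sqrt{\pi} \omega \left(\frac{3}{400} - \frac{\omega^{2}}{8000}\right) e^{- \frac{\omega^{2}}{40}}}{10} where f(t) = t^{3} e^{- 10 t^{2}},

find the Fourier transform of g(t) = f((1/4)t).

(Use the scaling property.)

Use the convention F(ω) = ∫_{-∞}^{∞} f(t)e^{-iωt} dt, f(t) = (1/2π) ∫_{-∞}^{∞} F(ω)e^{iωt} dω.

F[g](ω) = \frac{\sqrt{10} i \sqrt{\pi} \omega \left(4 \omega^{2} - 15\right) e^{- \frac{2 \omega^{2}}{5}}}{1250}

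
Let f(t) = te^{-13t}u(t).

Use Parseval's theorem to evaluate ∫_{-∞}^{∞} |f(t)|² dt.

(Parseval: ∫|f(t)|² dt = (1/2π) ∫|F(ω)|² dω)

∫|f(t)|² dt = \frac{1}{8788}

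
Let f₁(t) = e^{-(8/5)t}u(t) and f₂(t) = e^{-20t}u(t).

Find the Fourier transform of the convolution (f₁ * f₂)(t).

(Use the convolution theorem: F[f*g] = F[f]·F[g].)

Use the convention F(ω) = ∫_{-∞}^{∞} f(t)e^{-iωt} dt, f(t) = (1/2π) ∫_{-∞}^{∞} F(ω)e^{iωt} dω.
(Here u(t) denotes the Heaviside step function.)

F[f₁*f₂](ω) = \frac{5}{\left(i \omega + 20\right) \left(5 i \omega + 8\right)}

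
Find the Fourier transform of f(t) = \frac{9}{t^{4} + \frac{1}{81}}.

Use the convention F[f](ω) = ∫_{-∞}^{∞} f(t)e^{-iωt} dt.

F(ω) = 243 \pi e^{- \frac{\sqrt{2} \left|{\omega}\right|}{6}} \sin{\left(\frac{\sqrt{2} \left|{\omega}\right|}{6} + \frac{\pi}{4} \right)}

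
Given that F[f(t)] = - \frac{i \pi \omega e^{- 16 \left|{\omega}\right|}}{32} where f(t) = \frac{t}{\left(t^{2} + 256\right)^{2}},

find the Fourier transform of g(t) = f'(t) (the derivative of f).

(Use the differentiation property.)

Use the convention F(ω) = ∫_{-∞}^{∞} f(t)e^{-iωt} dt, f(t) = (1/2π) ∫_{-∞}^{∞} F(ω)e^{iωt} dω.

F[g](ω) = \frac{\pi \omega^{2} e^{- 16 \left|{\omega}\right|}}{32}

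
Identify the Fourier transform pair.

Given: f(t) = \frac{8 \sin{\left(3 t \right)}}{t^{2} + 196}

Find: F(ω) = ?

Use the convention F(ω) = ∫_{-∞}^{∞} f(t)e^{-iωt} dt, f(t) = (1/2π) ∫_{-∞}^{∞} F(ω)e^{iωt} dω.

F(ω) = \frac{2 i \pi e^{- 14 \left|{\omega + 3}\right|}}{7} - \frac{2 i \pi e^{- 14 \left|{\omega - 3}\right|}}{7}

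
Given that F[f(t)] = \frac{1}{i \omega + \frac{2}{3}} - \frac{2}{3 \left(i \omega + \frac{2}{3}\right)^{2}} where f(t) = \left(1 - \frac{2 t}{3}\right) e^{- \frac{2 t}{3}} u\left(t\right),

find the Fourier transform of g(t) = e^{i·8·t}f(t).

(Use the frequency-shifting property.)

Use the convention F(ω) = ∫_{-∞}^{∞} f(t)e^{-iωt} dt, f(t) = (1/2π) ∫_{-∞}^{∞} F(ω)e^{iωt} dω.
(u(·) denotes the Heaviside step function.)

F[g](ω) = \frac{9 i \left(8 - \omega\right)}{9 \omega^{2} - 12 \omega \left(12 + i\right) + 572 + 96 i}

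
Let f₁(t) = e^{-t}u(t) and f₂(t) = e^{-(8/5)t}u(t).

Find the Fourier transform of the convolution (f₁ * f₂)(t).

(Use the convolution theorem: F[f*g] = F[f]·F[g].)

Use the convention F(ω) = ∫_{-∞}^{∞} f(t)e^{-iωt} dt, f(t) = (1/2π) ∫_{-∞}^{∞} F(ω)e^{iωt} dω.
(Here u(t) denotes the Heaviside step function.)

F[f₁*f₂](ω) = \frac{5}{\left(i \omega + 1\right) \left(5 i \omega + 8\right)}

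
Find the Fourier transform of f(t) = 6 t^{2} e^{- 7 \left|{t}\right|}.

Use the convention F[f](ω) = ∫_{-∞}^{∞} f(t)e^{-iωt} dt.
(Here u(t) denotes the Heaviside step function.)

F(ω) = \frac{168 \left(49 - 3 \omega^{2}\right)}{\left(\omega^{2} + 49\right)^{3}}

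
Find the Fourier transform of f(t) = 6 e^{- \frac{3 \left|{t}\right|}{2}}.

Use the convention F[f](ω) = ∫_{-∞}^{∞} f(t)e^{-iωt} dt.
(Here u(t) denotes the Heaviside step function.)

F(ω) = \frac{72}{4 \omega^{2} + 9}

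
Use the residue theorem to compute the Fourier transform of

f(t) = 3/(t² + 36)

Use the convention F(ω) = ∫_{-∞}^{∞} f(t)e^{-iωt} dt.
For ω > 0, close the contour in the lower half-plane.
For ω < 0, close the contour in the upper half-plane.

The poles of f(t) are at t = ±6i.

Let g(z) = f(z)e^{-iωz}; for large |z| the factor e^{-iωz} decays in the lower half-plane when ω > 0 and in the upper half-plane when ω < 0.

Case ω > 0 (lower half-plane, clockwise contour ⇒ F(ω) = -2πi·ΣRes):
  Res_{z = - 6 i} g(z) = \frac{i e^{- 6 \omega}}{4}
  F(ω) = -2πi·ΣRes = \frac{\pi e^{- 6 \omega}}{2}

Case ω < 0 (upper half-plane, counterclockwise contour ⇒ F(ω) = +2πi·ΣRes):
  Res_{z = 6 i} g(z) = - \frac{i e^{6 \omega}}{4}
  F(ω) = 2πi·ΣRes = \frac{\pi e^{6 \omega}}{2}

Both cases combine into a single formula in |ω|:

F(ω) = \frac{\pi e^{- 6 \left|{\omega}\right|}}{2}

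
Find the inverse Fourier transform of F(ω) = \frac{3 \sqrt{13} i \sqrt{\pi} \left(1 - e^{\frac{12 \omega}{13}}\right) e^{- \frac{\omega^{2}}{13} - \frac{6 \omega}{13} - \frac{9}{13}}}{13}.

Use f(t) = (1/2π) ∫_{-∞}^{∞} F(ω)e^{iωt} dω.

f(t) = 3 e^{- \frac{13 t^{2}}{4}} \sin{\left(3 t \right)}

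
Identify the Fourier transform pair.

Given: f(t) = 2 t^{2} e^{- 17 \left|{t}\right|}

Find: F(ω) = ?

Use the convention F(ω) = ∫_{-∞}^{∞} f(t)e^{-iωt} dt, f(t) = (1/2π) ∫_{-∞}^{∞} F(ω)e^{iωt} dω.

F(ω) = \frac{136 \left(289 - 3 \omega^{2}\right)}{\left(\omega^{2} + 289\right)^{3}}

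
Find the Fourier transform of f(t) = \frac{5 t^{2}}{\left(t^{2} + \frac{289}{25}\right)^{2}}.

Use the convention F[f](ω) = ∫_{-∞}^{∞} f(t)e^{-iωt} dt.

F(ω) = \frac{5 \pi \left(5 - 17 \left|{\omega}\right|\right) e^{- \frac{17 \left|{\omega}\right|}{5}}}{34}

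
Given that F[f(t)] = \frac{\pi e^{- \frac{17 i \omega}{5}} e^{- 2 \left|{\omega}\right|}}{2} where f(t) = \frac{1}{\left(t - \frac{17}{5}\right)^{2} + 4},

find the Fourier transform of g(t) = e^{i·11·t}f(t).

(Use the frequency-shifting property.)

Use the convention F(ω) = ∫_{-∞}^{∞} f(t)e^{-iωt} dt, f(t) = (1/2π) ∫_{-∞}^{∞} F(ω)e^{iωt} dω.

F[g](ω) = \frac{\pi e^{- \frac{17 i \left(\omega - 11\right)}{5} - 2 \left|{\omega - 11}\right|}}{2}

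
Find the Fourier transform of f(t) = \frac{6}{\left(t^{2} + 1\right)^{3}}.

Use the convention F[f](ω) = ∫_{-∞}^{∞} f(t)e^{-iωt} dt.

F(ω) = \frac{3 \pi \left(\omega^{2} + 3 \left|{\omega}\right| + 3\right) e^{- \left|{\omega}\right|}}{4}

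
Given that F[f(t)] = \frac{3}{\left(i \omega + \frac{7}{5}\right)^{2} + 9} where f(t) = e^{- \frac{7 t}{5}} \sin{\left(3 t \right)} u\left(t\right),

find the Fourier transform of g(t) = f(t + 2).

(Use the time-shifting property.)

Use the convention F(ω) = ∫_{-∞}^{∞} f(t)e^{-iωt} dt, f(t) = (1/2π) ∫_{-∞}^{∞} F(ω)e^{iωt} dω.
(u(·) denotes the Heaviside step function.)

F[g](ω) = \frac{75 e^{2 i \omega}}{\left(5 i \omega + 7\right)^{2} + 225}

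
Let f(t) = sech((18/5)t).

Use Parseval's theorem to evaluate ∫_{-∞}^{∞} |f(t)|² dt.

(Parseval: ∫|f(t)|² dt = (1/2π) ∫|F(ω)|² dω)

∫|f(t)|² dt = \frac{5}{9}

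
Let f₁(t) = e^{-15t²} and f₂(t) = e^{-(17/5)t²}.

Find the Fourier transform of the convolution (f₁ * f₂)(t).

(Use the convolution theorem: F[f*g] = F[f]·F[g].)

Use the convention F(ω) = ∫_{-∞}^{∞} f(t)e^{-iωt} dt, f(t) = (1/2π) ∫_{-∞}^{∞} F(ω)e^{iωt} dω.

F[f₁*f₂](ω) = \frac{\sqrt{51} \pi e^{- \frac{23 \omega^{2}}{255}}}{51}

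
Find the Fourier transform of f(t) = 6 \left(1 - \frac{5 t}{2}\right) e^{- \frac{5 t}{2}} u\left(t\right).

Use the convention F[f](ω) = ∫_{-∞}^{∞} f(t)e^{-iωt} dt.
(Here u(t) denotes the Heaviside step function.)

F(ω) = \frac{24 i \omega}{- 4 \omega^{2} + 20 i \omega + 25}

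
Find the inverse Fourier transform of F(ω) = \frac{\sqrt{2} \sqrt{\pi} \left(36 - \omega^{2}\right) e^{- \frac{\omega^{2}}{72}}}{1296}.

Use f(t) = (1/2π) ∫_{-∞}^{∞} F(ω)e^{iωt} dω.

f(t) = 6 t^{2} e^{- 18 t^{2}}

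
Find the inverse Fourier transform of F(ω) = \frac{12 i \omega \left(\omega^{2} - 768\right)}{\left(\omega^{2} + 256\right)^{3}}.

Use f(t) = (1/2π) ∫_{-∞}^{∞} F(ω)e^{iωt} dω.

f(t) = 3 t e^{- 16 \left|{t}\right|} \left|{t}\right|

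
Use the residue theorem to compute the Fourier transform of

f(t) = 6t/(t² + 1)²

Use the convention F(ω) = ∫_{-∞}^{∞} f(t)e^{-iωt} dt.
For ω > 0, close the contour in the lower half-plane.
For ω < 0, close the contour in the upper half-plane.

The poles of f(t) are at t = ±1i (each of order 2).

Let g(z) = f(z)e^{-iωz}; for large |z| the factor e^{-iωz} decays in the lower half-plane when ω > 0 and in the upper half-plane when ω < 0.

Case ω > 0 (lower half-plane, clockwise contour ⇒ F(ω) = -2πi·ΣRes):
  Res_{z = - i} g(z) = \frac{3 \omega e^{- \omega}}{2} (pole of order 2)
  F(ω) = -2πi·ΣRes = - 3 i \pi \omega e^{- \omega}

Case ω < 0 (upper half-plane, counterclockwise contour ⇒ F(ω) = +2πi·ΣRes):
  Res_{z = i} g(z) = - \frac{3 \omega e^{\omega}}{2} (pole of order 2)
  F(ω) = 2πi·ΣRes = - 3 i \pi \omega e^{\omega}

Both cases combine into a single formula in |ω|:

F(ω) = - 3 i \pi \omega e^{- \left|{\omega}\right|}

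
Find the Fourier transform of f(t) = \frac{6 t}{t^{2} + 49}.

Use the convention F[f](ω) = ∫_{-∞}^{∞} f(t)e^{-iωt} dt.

F(ω) = - 6 i \pi e^{- 7 \left|{\omega}\right|} \operatorname{sign}{\left(\omega \right)}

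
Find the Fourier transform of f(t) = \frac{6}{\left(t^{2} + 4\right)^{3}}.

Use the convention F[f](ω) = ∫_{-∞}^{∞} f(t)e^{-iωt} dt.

F(ω) = \frac{3 \pi \left(4 \omega^{2} + 6 \left|{\omega}\right| + 3\right) e^{- 2 \left|{\omega}\right|}}{128}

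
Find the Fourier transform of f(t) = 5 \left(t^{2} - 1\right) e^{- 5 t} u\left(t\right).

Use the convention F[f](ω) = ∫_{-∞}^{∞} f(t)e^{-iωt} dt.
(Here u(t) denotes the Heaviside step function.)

F(ω) = \frac{5 \left(2 i \omega - \left(i \omega + 5\right)^{3} + 10\right)}{\left(i \omega + 5\right)^{4}}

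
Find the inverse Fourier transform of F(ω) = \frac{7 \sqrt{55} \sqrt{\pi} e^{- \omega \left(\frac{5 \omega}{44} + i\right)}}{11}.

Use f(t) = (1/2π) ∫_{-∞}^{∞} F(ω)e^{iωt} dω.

f(t) = 7 e^{- \frac{11 \left(t - 1\right)^{2}}{5}}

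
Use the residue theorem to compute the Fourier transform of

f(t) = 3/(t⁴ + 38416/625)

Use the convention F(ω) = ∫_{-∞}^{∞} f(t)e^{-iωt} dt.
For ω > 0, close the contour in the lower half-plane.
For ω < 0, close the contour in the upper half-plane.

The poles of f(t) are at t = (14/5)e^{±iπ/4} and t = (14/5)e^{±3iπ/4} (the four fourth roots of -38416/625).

Let g(z) = f(z)e^{-iωz}; for large |z| the factor e^{-iωz} decays in the lower half-plane when ω > 0 and in the upper half-plane when ω < 0.

Case ω > 0 (lower half-plane, clockwise contour ⇒ F(ω) = -2πi·ΣRes):
  Res_{z = - \frac{7 \sqrt{2}}{5} - \frac{7 \sqrt{2} i}{5}} g(z) = \frac{375 \sqrt{2} i \left(1 - i\right) e^{\frac{7 \sqrt{2} \omega \left(-1 + i\right)}{5}}}{21952}
  Res_{z = \frac{7 \sqrt{2}}{5} - \frac{7 \sqrt{2} i}{5}} g(z) = \frac{375 \sqrt{2} i \left(1 + i\right) e^{- \frac{7 \sqrt{2} \omega \left(1 + i\right)}{5}}}{21952}
  F(ω) = -2πi·ΣRes = \frac{375 \sqrt{2} \pi \left(1 - i\right) \left(e^{\frac{14 \sqrt{2} i \omega}{5}} + i\right) e^{- \frac{7 \sqrt{2} \omega \left(1 + i\right)}{5}}}{10976} = \frac{375 \pi e^{- \frac{7 \sqrt{2} \omega}{5}} \sin{\left(\frac{7 \sqrt{2} \omega}{5} + \frac{\pi}{4} \right)}}{2744}

Case ω < 0 (upper half-plane, counterclockwise contour ⇒ F(ω) = +2πi·ΣRes):
  Res_{z = \frac{7 \sqrt{2}}{5} + \frac{7 \sqrt{2} i}{5}} g(z) = \frac{375 \sqrt{2} i \left(-1 + i\right) e^{\frac{7 \sqrt{2} \omega \left(1 - i\right)}{5}}}{21952}
  Res_{z = - \frac{7 \sqrt{2}}{5} + \frac{7 \sqrt{2} i}{5}} g(z) = \frac{375 \sqrt{2} \left(1 - i\right) e^{\frac{7 \sqrt{2} \omega \left(1 + i\right)}{5}}}{21952}
  F(ω) = 2πi·ΣRes = - \frac{375 \sqrt{2} i \pi \left(i \left(1 - i\right) e^{\frac{7 \sqrt{2} \omega \left(1 - i\right)}{5}} - \left(1 - i\right) e^{\frac{7 \sqrt{2} \omega \left(1 + i\right)}{5}}\right)}{10976} = \frac{375 \pi e^{\frac{7 \sqrt{2} \omega}{5}} \cos{\left(\frac{7 \sqrt{2} \omega}{5} + \frac{\pi}{4} \right)}}{2744}

Both cases combine into a single formula in |ω|:

F(ω) = \frac{375 \pi e^{- \frac{7 \sqrt{2} \left|{\omega}\right|}{5}} \sin{\left(\frac{7 \sqrt{2} \left|{\omega}\right|}{5} + \frac{\pi}{4} \right)}}{2744}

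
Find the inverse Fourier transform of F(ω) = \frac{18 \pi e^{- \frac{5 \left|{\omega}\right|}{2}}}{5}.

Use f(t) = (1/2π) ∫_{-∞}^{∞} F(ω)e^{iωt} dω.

f(t) = \frac{9}{t^{2} + \frac{25}{4}}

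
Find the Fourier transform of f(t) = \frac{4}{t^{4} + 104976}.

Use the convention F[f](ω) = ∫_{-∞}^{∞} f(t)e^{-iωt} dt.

F(ω) = \frac{\pi e^{- 9 \sqrt{2} \left|{\omega}\right|} \sin{\left(9 \sqrt{2} \left|{\omega}\right| + \frac{\pi}{4} \right)}}{1458}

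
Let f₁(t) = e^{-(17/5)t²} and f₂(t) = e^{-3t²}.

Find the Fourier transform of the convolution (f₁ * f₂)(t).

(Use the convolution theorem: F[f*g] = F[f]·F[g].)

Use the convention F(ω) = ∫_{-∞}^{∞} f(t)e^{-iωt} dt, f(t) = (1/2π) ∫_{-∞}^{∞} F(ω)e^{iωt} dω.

F[f₁*f₂](ω) = \frac{\sqrt{255} \pi e^{- \frac{8 \omega^{2}}{51}}}{51}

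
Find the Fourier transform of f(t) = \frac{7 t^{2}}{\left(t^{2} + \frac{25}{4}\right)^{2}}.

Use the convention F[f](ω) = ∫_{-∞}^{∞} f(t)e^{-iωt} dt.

F(ω) = \frac{7 \pi \left(2 - 5 \left|{\omega}\right|\right) e^{- \frac{5 \left|{\omega}\right|}{2}}}{10}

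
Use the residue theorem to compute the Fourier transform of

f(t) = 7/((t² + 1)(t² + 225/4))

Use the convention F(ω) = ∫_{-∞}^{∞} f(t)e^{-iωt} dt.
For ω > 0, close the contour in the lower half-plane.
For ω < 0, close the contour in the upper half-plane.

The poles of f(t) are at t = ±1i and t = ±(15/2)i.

Let g(z) = f(z)e^{-iωz}; for large |z| the factor e^{-iωz} decays in the lower half-plane when ω > 0 and in the upper half-plane when ω < 0.

Case ω > 0 (lower half-plane, clockwise contour ⇒ F(ω) = -2πi·ΣRes):
  Res_{z = - i} g(z) = \frac{14 i e^{- \omega}}{221}
  Res_{z = - \frac{15 i}{2}} g(z) = - \frac{28 i e^{- \frac{15 \omega}{2}}}{3315}
  F(ω) = -2πi·ΣRes = \frac{28 \pi e^{- \omega}}{221} - \frac{56 \pi e^{- \frac{15 \omega}{2}}}{3315}

Case ω < 0 (upper half-plane, counterclockwise contour ⇒ F(ω) = +2πi·ΣRes):
  Res_{z = i} g(z) = - \frac{14 i e^{\omega}}{221}
  Res_{z = \frac{15 i}{2}} g(z) = \frac{28 i e^{\frac{15 \omega}{2}}}{3315}
  F(ω) = 2πi·ΣRes = \frac{28 \pi \left(- 2 e^{\frac{15 \omega}{2}} + 15 e^{\omega}\right)}{3315}

Both cases combine into a single formula in |ω|:

F(ω) = \frac{28 \pi e^{- \left|{\omega}\right|}}{221} - \frac{56 \pi e^{- \frac{15 \left|{\omega}\right|}{2}}}{3315}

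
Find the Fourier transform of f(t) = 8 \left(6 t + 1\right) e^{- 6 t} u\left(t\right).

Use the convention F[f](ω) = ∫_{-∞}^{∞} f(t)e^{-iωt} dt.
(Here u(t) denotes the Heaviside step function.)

F(ω) = \frac{8 \left(- i \omega - 12\right)}{\omega^{2} - 12 i \omega - 36}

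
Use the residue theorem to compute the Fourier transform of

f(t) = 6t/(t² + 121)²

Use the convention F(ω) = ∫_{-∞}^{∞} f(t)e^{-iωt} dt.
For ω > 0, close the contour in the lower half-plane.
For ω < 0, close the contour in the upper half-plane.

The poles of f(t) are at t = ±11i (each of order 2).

Let g(z) = f(z)e^{-iωz}; for large |z| the factor e^{-iωz} decays in the lower half-plane when ω > 0 and in the upper half-plane when ω < 0.

Case ω > 0 (lower half-plane, clockwise contour ⇒ F(ω) = -2πi·ΣRes):
  Res_{z = - 11 i} g(z) = \frac{3 \omega e^{- 11 \omega}}{22} (pole of order 2)
  F(ω) = -2πi·ΣRes = - \frac{3 i \pi \omega e^{- 11 \omega}}{11}

Case ω < 0 (upper half-plane, counterclockwise contour ⇒ F(ω) = +2πi·ΣRes):
  Res_{z = 11 i} g(z) = - \frac{3 \omega e^{11 \omega}}{22} (pole of order 2)
  F(ω) = 2πi·ΣRes = - \frac{3 i \pi \omega e^{11 \omega}}{11}

Both cases combine into a single formula in |ω|:

F(ω) = - \frac{3 i \pi \omega e^{- 11 \left|{\omega}\right|}}{11}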